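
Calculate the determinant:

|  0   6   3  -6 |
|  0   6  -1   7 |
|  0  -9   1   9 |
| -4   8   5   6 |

-1716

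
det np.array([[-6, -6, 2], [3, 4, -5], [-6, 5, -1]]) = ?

The determinant is -246.

Expand along column 1:
  + (-6) · |4 -5; 5 -1| = (-6)·(-4 − (-25)) = -126
  − 3 · |-6 2; 5 -1| = −3·(6 − 10) = 12
  + (-6) · |-6 2; 4 -5| = (-6)·(30 − 8) = -132
Sum: (-126) + (12) + (-132) = -246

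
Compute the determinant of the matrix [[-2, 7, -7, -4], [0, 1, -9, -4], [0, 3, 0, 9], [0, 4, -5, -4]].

654

Expand along column 1 (it has 3 zeros):
  + (-2) · M_11   where M_11 = det([1 -9 -4; 3 0 9; 4 -5 -4]) = -327
det = (+1)·(-2)·(-327) = 654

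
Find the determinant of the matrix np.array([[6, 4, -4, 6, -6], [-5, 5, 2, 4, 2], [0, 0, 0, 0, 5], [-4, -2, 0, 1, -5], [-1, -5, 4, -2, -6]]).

-5180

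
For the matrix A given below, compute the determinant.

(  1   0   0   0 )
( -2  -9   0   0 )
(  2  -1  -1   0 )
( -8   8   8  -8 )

A is lower triangular, so det(A) is the product of the diagonal entries:
det = (1) · (-9) · (-1) · (-8) = -72

det(A) = -72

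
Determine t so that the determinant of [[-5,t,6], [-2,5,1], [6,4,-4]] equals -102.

Expanding along the column containing t, det(A) is linear in t: det(A) = (-2)·t + (-108).
Set (-2)·t + (-108) = -102  ⇒  (-2)·t = 6  ⇒  t = -3.

t = -3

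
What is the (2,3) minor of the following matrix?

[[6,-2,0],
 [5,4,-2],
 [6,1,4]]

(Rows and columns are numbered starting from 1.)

The minor is 18.

Delete row 2 and column 3; the remaining 2×2 submatrix is [6 -2; 6 1].
Its determinant is 6·1 − (-2)·6 = 18.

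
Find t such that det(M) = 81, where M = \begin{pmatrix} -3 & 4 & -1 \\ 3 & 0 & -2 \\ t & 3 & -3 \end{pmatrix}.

-9

Expanding along the column containing t, det(M) is linear in t: det(M) = (-8)·t + (9).
Set (-8)·t + (9) = 81  ⇒  (-8)·t = 72  ⇒  t = -9.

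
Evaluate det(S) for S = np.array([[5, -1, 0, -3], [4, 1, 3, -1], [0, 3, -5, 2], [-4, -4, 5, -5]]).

det(S) = 369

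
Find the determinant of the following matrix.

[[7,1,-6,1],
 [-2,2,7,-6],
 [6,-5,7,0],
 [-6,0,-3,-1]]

-1689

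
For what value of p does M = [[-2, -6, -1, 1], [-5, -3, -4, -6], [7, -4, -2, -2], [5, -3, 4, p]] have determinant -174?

Expanding along the column containing p, det(M) is linear in p: det(M) = (207)·p + (-1830).
Set (207)·p + (-1830) = -174  ⇒  (207)·p = 1656  ⇒  p = 8.

p = 8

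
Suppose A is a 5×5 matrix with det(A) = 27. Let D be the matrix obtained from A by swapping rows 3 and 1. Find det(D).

Swapping two rows multiplies the determinant by −1.
det(D) = (-1)·(27) = -27

The determinant is -27.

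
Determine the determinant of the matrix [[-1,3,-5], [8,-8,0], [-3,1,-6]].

The determinant is 176.

Expand along row 2:
  − 8 · |3 -5; 1 -6| = −8·(-18 − (-5)) = 104
  + (-8) · |-1 -5; -3 -6| = (-8)·(6 − 15) = 72
Sum: (104) + (72) = 176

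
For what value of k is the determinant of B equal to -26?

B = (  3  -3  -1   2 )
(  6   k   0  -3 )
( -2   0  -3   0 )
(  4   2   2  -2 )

Expanding along the row containing k, det(B) is linear in k: det(B) = (38)·k + (-102).
Set (38)·k + (-102) = -26  ⇒  (38)·k = 76  ⇒  k = 2.

2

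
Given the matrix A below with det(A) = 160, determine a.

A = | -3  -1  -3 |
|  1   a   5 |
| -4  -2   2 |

Expanding along the row containing a, det(A) is linear in a: det(A) = (-18)·a + (-2).
Set (-18)·a + (-2) = 160  ⇒  (-18)·a = 162  ⇒  a = -9.

a = -9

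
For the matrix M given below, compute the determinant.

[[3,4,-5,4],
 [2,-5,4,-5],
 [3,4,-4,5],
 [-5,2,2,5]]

Expand along row 1:
  + (3) · M_11   where M_11 = det([-5 4 -5; 4 -4 5; 2 2 5]) = 30
  − (4) · M_12   where M_12 = det([2 4 -5; 3 -4 5; -5 2 5]) = -150
  + (-5) · M_13   where M_13 = det([2 -5 -5; 3 4 5; -5 2 5]) = 90
  − (4) · M_14   where M_14 = det([2 -5 4; 3 4 -4; -5 2 2]) = 66
det = (+1)·(3)·(30) + (-1)·(4)·(-150) + (+1)·(-5)·(90) + (-1)·(4)·(66) = -24

-24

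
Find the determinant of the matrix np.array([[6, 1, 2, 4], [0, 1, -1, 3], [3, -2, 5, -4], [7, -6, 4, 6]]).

255

Expand along row 2 (it has 1 zero):
  + (1) · M_22   where M_22 = det([6 2 4; 3 5 -4; 7 4 6]) = 92
  − (-1) · M_23   where M_23 = det([6 1 4; 3 -2 -4; 7 -6 6]) = -278
  + (3) · M_24   where M_24 = det([6 1 2; 3 -2 5; 7 -6 4]) = 147
det = (+1)·(1)·(92) + (-1)·(-1)·(-278) + (+1)·(3)·(147) = 255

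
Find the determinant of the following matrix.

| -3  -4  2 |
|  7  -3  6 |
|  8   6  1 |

Expand along column 1:
  + (-3) · |-3 6; 6 1| = (-3)·(-3 − 36) = 117
  − 7 · |-4 2; 6 1| = −7·(-4 − 12) = 112
  + 8 · |-4 2; -3 6| = 8·(-24 − (-6)) = -144
Sum: (117) + (112) + (-144) = 85

85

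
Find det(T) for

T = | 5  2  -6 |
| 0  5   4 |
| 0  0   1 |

T is upper triangular, so det(T) is the product of the diagonal entries:
det = (5) · (5) · (1) = 25

det(T) = 25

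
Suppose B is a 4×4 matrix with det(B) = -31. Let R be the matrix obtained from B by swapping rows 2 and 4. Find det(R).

Swapping two rows multiplies the determinant by −1.
det(R) = (-1)·(-31) = 31

31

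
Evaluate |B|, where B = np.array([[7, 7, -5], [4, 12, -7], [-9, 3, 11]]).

det(B) = 604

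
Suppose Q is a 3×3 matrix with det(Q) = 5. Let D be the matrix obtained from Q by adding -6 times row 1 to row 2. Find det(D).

|D| = 5

Adding a multiple of one row to another leaves the determinant unchanged.
det(D) = (1)·(5) = 5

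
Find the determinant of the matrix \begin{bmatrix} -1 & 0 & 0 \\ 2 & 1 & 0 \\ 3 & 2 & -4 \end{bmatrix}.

The matrix is lower triangular, so the determinant is the product of the diagonal entries:
det = (-1) · (1) · (-4) = 4

4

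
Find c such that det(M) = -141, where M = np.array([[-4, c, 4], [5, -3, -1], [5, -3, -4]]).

-7

Expanding along the column containing c, det(M) is linear in c: det(M) = (15)·c + (-36).
Set (15)·c + (-36) = -141  ⇒  (15)·c = -105  ⇒  c = -7.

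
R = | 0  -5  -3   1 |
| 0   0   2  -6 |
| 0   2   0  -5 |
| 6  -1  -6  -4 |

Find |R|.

|R| = -492

Expand along column 1 (it has 3 zeros):
  − (6) · M_41   where M_41 = det([-5 -3 1; 0 2 -6; 2 0 -5]) = 82
det = (-1)·(6)·(82) = -492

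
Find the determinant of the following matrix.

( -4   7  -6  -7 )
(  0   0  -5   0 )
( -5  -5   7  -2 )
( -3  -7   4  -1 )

-485

Expand along row 2 (it has 3 zeros):
  − (-5) · M_23   where M_23 = det([-4 7 -7; -5 -5 -2; -3 -7 -1]) = -97
det = (-1)·(-5)·(-97) = -485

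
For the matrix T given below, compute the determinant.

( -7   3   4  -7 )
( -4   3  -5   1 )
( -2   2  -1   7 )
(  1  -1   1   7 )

The determinant is -389.

Expand along row 1:
  + (-7) · M_11   where M_11 = det([3 -5 1; 2 -1 7; -1 1 7]) = 64
  − (3) · M_12   where M_12 = det([-4 -5 1; -2 -1 7; 1 1 7]) = -50
  + (4) · M_13   where M_13 = det([-4 3 1; -2 2 7; 1 -1 7]) = -21
  − (-7) · M_14   where M_14 = det([-4 3 -5; -2 2 -1; 1 -1 1]) = -1
det = (+1)·(-7)·(64) + (-1)·(3)·(-50) + (+1)·(4)·(-21) + (-1)·(-7)·(-1) = -389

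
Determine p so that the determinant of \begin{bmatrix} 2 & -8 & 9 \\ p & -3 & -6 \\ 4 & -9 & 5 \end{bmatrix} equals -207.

Expanding along the row containing p, det(A) is linear in p: det(A) = (-41)·p + (162).
Set (-41)·p + (162) = -207  ⇒  (-41)·p = -369  ⇒  p = 9.

9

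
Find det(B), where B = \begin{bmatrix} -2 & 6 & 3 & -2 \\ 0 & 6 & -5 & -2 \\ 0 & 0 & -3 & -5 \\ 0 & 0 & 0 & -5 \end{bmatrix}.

B is upper triangular, so det(B) is the product of the diagonal entries:
det = (-2) · (6) · (-3) · (-5) = -180

-180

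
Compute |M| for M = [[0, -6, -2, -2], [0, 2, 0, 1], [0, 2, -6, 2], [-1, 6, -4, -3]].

Expand along column 1 (it has 3 zeros):
  − (-1) · M_41   where M_41 = det([-6 -2 -2; 2 0 1; 2 -6 2]) = -8
det = (-1)·(-1)·(-8) = -8

det(M) = -8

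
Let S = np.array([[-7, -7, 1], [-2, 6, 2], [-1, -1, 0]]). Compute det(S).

det(S) = 8

Expand along row 3:
  + (-1) · |-7 1; 6 2| = (-1)·(-14 − 6) = 20
  − (-1) · |-7 1; -2 2| = −(-1)·(-14 − (-2)) = -12
Sum: (20) + (-12) = 8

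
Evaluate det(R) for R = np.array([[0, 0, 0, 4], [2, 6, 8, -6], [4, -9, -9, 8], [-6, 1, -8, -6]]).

det(R) = -1112

Expand along row 1 (it has 3 zeros):
  − (4) · M_14   where M_14 = det([2 6 8; 4 -9 -9; -6 1 -8]) = 278
det = (-1)·(4)·(278) = -1112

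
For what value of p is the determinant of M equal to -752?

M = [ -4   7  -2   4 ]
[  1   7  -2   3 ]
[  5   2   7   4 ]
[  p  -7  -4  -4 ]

Expanding along the column containing p, det(M) is linear in p: det(M) = (-53)·p + (-646).
Set (-53)·p + (-646) = -752  ⇒  (-53)·p = -106  ⇒  p = 2.

p = 2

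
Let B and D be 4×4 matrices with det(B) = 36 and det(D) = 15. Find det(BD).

|BD| = 540

det(BD) = det(B)·det(D) = (36)·(15) = 540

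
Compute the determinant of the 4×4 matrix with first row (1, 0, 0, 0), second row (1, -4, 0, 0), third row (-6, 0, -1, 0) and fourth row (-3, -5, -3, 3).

12

The matrix is lower triangular, so the determinant is the product of the diagonal entries:
det = (1) · (-4) · (-1) · (3) = 12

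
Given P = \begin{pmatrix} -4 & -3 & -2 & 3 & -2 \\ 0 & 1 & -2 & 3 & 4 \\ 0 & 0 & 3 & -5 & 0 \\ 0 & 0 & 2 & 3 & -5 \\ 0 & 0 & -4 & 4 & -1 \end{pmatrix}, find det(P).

P is block upper-triangular with a 2×2 block and a 3×3 block on the diagonal, so its determinant equals the product of the determinants of the diagonal blocks.
det of the 2×2 block = -4
det of the 3×3 block = -59
det = (-4)·(-59) = 236

236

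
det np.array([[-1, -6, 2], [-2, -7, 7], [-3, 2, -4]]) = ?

Expand along row 1:
  + (-1) · |-7 7; 2 -4| = (-1)·(28 − 14) = -14
  − (-6) · |-2 7; -3 -4| = −(-6)·(8 − (-21)) = 174
  + 2 · |-2 -7; -3 2| = 2·(-4 − 21) = -50
Sum: (-14) + (174) + (-50) = 110

110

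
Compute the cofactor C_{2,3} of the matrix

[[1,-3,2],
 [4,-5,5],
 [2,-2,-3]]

The cofactor is -4.

Delete row 2 and column 3; the remaining 2×2 submatrix is [1 -3; 2 -2].
Its determinant is 1·(-2) − (-3)·2 = 4.
The cofactor carries sign (−1)^(2+3) = −1, so C_{2,3} = −(4) = -4.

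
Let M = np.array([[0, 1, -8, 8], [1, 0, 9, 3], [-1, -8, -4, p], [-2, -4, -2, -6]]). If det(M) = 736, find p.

Expanding along the row containing p, det(M) is linear in p: det(M) = (-16)·p + (816).
Set (-16)·p + (816) = 736  ⇒  (-16)·p = -80  ⇒  p = 5.

p = 5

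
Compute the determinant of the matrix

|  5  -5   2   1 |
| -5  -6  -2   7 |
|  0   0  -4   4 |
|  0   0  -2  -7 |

-1980

The matrix is block upper-triangular with a 2×2 block and a 2×2 block on the diagonal, so its determinant equals the product of the determinants of the diagonal blocks.
det of the 2×2 block = -55
det of the 2×2 block = 36
det = (-55)·(36) = -1980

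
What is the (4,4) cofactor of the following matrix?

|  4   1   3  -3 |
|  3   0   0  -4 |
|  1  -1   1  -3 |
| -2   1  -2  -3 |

The cofactor is -12.

Delete row 4 and column 4; the remaining 3×3 submatrix is [4 1 3; 3 0 0; 1 -1 1].
Its determinant is -12.
The cofactor carries sign (−1)^(4+4) = +1, so C_{4,4} = +(-12) = -12.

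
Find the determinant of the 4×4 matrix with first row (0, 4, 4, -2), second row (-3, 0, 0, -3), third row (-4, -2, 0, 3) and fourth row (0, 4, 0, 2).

384

Expand along column 3 (it has 3 zeros):
  + (4) · M_13   where M_13 = det([-3 0 -3; -4 -2 3; 0 4 2]) = 96
det = (+1)·(4)·(96) = 384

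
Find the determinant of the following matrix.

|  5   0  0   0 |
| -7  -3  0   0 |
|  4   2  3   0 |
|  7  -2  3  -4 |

180

The matrix is lower triangular, so the determinant is the product of the diagonal entries:
det = (5) · (-3) · (3) · (-4) = 180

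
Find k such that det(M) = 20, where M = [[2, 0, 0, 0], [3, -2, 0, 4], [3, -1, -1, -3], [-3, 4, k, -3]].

0

Expanding along the row containing k, det(M) is linear in k: det(M) = (-20)·k + (20).
Set (-20)·k + (20) = 20  ⇒  (-20)·k = 0  ⇒  k = 0.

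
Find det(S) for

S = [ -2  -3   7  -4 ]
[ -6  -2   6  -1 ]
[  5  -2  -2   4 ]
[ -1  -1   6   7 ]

Expand along row 1:
  + (-2) · M_11   where M_11 = det([-2 6 -1; -2 -2 4; -1 6 7]) = 150
  − (-3) · M_12   where M_12 = det([-6 6 -1; 5 -2 4; -1 6 7]) = -34
  + (7) · M_13   where M_13 = det([-6 -2 -1; 5 -2 4; -1 -1 7]) = 145
  − (-4) · M_14   where M_14 = det([-6 -2 6; 5 -2 -2; -1 -1 6]) = 98
det = (+1)·(-2)·(150) + (-1)·(-3)·(-34) + (+1)·(7)·(145) + (-1)·(-4)·(98) = 1005

1005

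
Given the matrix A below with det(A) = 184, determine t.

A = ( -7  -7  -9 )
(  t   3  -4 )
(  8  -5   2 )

t = -6

Expanding along the row containing t, det(A) is linear in t: det(A) = (59)·t + (538).
Set (59)·t + (538) = 184  ⇒  (59)·t = -354  ⇒  t = -6.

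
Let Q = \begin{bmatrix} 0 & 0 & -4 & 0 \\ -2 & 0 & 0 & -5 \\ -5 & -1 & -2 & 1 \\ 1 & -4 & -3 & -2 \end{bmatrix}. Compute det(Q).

det(Q) = 468

Expand along row 1 (it has 3 zeros):
  + (-4) · M_13   where M_13 = det([-2 0 -5; -5 -1 1; 1 -4 -2]) = -117
det = (+1)·(-4)·(-117) = 468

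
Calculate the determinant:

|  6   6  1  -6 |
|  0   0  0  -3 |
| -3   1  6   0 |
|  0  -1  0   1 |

-117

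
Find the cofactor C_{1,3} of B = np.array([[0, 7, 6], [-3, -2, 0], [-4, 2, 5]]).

-14

Delete row 1 and column 3; the remaining 2×2 submatrix is [-3 -2; -4 2].
Its determinant is (-3)·2 − (-2)·(-4) = -14.
The cofactor carries sign (−1)^(1+3) = +1, so C_{1,3} = +(-14) = -14.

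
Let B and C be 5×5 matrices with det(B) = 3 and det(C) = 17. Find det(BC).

51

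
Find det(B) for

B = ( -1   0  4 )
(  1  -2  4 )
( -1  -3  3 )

|B| = -26

Expand along row 1:
  + (-1) · |-2 4; -3 3| = (-1)·(-6 − (-12)) = -6
  + 4 · |1 -2; -1 -3| = 4·(-3 − 2) = -20
Sum: (-6) + (-20) = -26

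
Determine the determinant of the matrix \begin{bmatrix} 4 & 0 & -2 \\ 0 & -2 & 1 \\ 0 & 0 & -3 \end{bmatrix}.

24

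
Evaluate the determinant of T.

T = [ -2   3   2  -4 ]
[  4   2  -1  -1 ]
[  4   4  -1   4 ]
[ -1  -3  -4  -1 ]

-433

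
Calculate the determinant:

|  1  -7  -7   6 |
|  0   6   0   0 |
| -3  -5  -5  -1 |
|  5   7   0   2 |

Expand along row 2 (it has 3 zeros):
  + (6) · M_22   where M_22 = det([1 -7 6; -3 -5 -1; 5 0 2]) = 133
det = (+1)·(6)·(133) = 798

798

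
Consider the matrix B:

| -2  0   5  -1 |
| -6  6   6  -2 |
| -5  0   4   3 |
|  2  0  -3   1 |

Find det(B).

132

Expand along column 2 (it has 3 zeros):
  + (6) · M_22   where M_22 = det([-2 5 -1; -5 4 3; 2 -3 1]) = 22
det = (+1)·(6)·(22) = 132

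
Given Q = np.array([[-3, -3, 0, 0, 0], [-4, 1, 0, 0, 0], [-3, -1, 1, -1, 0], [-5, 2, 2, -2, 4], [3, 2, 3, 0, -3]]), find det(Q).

Q is block lower-triangular with a 2×2 block and a 3×3 block on the diagonal, so its determinant equals the product of the determinants of the diagonal blocks.
det of the 2×2 block = -15
det of the 3×3 block = -12
det = (-15)·(-12) = 180

|Q| = 180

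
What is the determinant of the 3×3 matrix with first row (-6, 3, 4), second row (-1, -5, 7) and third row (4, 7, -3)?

Expand along column 1:
  + (-6) · |-5 7; 7 -3| = (-6)·(15 − 49) = 204
  − (-1) · |3 4; 7 -3| = −(-1)·(-9 − 28) = -37
  + 4 · |3 4; -5 7| = 4·(21 − (-20)) = 164
Sum: (204) + (-37) + (164) = 331

331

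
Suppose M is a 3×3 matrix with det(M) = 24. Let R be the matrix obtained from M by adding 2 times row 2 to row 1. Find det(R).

24

Adding a multiple of one row to another leaves the determinant unchanged.
det(R) = (1)·(24) = 24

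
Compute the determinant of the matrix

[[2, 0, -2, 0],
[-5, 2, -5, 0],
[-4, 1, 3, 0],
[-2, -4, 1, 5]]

80

Expand along column 4 (it has 3 zeros):
  + (5) · M_44   where M_44 = det([2 0 -2; -5 2 -5; -4 1 3]) = 16
det = (+1)·(5)·(16) = 80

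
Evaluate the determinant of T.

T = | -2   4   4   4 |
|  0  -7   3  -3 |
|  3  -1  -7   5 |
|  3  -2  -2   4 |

|T| = -576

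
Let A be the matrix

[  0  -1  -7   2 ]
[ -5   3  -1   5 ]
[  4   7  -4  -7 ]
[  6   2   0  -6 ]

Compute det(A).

762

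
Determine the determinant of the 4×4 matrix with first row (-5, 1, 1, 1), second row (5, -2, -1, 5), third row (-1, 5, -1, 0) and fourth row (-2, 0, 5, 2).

-653

Expand along row 3 (it has 1 zero):
  + (-1) · M_31   where M_31 = det([1 1 1; -2 -1 5; 0 5 2]) = -33
  − (5) · M_32   where M_32 = det([-5 1 1; 5 -1 5; -2 5 2]) = 138
  + (-1) · M_33   where M_33 = det([-5 1 1; 5 -2 5; -2 0 2]) = -4
det = (+1)·(-1)·(-33) + (-1)·(5)·(138) + (+1)·(-1)·(-4) = -653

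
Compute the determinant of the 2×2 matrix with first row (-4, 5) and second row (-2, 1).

6

det = (-4)·1 − 5·(-2) = -4 − (-10) = 6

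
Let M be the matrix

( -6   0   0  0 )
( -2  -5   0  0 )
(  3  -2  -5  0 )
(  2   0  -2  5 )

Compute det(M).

M is lower triangular, so det(M) is the product of the diagonal entries:
det = (-6) · (-5) · (-5) · (5) = -750

-750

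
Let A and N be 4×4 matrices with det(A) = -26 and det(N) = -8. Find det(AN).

det(AN) = det(A)·det(N) = (-26)·(-8) = 208

|AN| = 208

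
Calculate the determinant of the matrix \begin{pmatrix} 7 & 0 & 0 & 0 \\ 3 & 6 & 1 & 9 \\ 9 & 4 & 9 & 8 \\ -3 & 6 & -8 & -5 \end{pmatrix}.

-4144

Expand along row 1 (it has 3 zeros):
  + (7) · M_11   where M_11 = det([6 1 9; 4 9 8; 6 -8 -5]) = -592
det = (+1)·(7)·(-592) = -4144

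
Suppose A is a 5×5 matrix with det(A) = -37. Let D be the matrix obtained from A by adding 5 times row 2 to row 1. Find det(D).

The determinant is -37.

Adding a multiple of one row to another leaves the determinant unchanged.
det(D) = (1)·(-37) = -37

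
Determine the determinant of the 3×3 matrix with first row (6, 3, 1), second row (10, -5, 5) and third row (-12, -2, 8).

Expand along column 1:
  + 6 · |-5 5; -2 8| = 6·(-40 − (-10)) = -180
  − 10 · |3 1; -2 8| = −10·(24 − (-2)) = -260
  + (-12) · |3 1; -5 5| = (-12)·(15 − (-5)) = -240
Sum: (-180) + (-260) + (-240) = -680

-680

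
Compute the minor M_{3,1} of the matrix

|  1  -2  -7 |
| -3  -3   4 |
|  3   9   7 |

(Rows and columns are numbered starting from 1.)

Delete row 3 and column 1; the remaining 2×2 submatrix is [-2 -7; -3 4].
Its determinant is (-2)·4 − (-7)·(-3) = -29.

-29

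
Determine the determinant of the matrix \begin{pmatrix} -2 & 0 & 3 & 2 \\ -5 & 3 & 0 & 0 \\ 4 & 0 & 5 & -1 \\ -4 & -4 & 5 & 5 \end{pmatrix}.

Expand along row 2 (it has 2 zeros):
  − (-5) · M_21   where M_21 = det([0 3 2; 0 5 -1; -4 5 5]) = 52
  + (3) · M_22   where M_22 = det([-2 3 2; 4 5 -1; -4 5 5]) = -28
det = (-1)·(-5)·(52) + (+1)·(3)·(-28) = 176

176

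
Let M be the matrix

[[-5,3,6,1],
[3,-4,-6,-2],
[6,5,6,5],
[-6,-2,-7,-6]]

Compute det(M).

The determinant is -88.

Expand along row 1:
  + (-5) · M_11   where M_11 = det([-4 -6 -2; 5 6 5; -2 -7 -6]) = -70
  − (3) · M_12   where M_12 = det([3 -6 -2; 6 6 5; -6 -7 -6]) = -27
  + (6) · M_13   where M_13 = det([3 -4 -2; 6 5 5; -6 -2 -6]) = -120
  − (1) · M_14   where M_14 = det([3 -4 -6; 6 5 6; -6 -2 -7]) = -201
det = (+1)·(-5)·(-70) + (-1)·(3)·(-27) + (+1)·(6)·(-120) + (-1)·(1)·(-201) = -88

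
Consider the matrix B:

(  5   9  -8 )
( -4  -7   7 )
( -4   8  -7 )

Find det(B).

-59

Expand along row 1:
  + 5 · |-7 7; 8 -7| = 5·(49 − 56) = -35
  − 9 · |-4 7; -4 -7| = −9·(28 − (-28)) = -504
  + (-8) · |-4 -7; -4 8| = (-8)·(-32 − 28) = 480
Sum: (-35) + (-504) + (480) = -59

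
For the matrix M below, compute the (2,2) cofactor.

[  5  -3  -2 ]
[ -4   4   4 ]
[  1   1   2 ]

The cofactor is 12.

Delete row 2 and column 2; the remaining 2×2 submatrix is [5 -2; 1 2].
Its determinant is 5·2 − (-2)·1 = 12.
The cofactor carries sign (−1)^(2+2) = +1, so C_{2,2} = +(12) = 12.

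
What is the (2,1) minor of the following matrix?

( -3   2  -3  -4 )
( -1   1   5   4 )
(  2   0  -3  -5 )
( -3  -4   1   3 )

Delete row 2 and column 1; the remaining 3×3 submatrix is [2 -3 -4; 0 -3 -5; -4 1 3].
Its determinant is -20.

-20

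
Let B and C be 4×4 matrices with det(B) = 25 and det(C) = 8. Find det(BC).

200

det(BC) = det(B)·det(C) = (25)·(8) = 200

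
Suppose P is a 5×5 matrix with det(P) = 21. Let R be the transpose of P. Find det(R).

det(Pᵀ) = det(P).
det(R) = (1)·(21) = 21

|R| = 21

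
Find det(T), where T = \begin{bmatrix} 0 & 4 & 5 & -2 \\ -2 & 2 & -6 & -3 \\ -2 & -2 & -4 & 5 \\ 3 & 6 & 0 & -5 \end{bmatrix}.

Expand along row 1 (it has 1 zero):
  − (4) · M_12   where M_12 = det([-2 -6 -3; -2 -4 5; 3 0 -5]) = -106
  + (5) · M_13   where M_13 = det([-2 2 -3; -2 -2 5; 3 6 -5]) = 68
  − (-2) · M_14   where M_14 = det([-2 2 -6; -2 -2 -4; 3 6 0]) = -36
det = (-1)·(4)·(-106) + (+1)·(5)·(68) + (-1)·(-2)·(-36) = 692

The determinant is 692.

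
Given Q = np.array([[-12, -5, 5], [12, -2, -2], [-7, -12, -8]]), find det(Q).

Expand along column 1:
  + (-12) · |-2 -2; -12 -8| = (-12)·(16 − 24) = 96
  − 12 · |-5 5; -12 -8| = −12·(40 − (-60)) = -1200
  + (-7) · |-5 5; -2 -2| = (-7)·(10 − (-10)) = -140
Sum: (96) + (-1200) + (-140) = -1244

The determinant is -1244.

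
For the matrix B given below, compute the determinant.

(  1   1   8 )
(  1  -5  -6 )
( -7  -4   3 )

Expand along row 1:
  + 1 · |-5 -6; -4 3| = 1·(-15 − 24) = -39
  − 1 · |1 -6; -7 3| = −1·(3 − 42) = 39
  + 8 · |1 -5; -7 -4| = 8·(-4 − 35) = -312
Sum: (-39) + (39) + (-312) = -312

det(B) = -312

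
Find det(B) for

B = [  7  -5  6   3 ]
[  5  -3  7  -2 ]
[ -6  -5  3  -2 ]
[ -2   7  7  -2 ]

The determinant is 3464.

Expand along row 1:
  + (7) · M_11   where M_11 = det([-3 7 -2; -5 3 -2; 7 7 -2]) = -80
  − (-5) · M_12   where M_12 = det([5 7 -2; -6 3 -2; -2 7 -2]) = 56
  + (6) · M_13   where M_13 = det([5 -3 -2; -6 -5 -2; -2 7 -2]) = 248
  − (3) · M_14   where M_14 = det([5 -3 7; -6 -5 3; -2 7 7]) = -752
det = (+1)·(7)·(-80) + (-1)·(-5)·(56) + (+1)·(6)·(248) + (-1)·(3)·(-752) = 3464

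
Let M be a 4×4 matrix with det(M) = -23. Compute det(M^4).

det(M^4) = (det M)^4 = (-23)^4 = 279841

279841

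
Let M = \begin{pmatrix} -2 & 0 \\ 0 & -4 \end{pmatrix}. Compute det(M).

det(M) = 8

det(M) = (-2)·(-4) − 0·0 = 8 − 0 = 8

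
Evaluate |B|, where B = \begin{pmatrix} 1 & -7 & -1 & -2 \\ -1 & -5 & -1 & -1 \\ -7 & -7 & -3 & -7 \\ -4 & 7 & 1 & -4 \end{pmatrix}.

Expand along row 1:
  + (1) · M_11   where M_11 = det([-5 -1 -1; -7 -3 -7; 7 1 -4]) = -32
  − (-7) · M_12   where M_12 = det([-1 -1 -1; -7 -3 -7; -4 1 -4]) = 0
  + (-1) · M_13   where M_13 = det([-1 -5 -1; -7 -7 -7; -4 7 -4]) = 0
  − (-2) · M_14   where M_14 = det([-1 -5 -1; -7 -7 -3; -4 7 1]) = -32
det = (+1)·(1)·(-32) + (-1)·(-7)·(0) + (+1)·(-1)·(0) + (-1)·(-2)·(-32) = -96

-96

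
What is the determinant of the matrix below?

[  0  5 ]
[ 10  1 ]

-50

det = 0·1 − 5·10 = 0 − 50 = -50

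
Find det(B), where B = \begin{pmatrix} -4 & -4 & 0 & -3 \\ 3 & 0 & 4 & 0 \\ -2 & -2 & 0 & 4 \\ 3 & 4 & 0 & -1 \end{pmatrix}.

-88

Expand along column 3 (it has 3 zeros):
  − (4) · M_23   where M_23 = det([-4 -4 -3; -2 -2 4; 3 4 -1]) = 22
det = (-1)·(4)·(22) = -88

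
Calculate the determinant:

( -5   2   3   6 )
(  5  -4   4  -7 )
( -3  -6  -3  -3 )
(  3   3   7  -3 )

Expand along row 1:
  + (-5) · M_11   where M_11 = det([-4 4 -7; -6 -3 -3; 3 7 -3]) = 3
  − (2) · M_12   where M_12 = det([5 4 -7; -3 -3 -3; 3 7 -3]) = 162
  + (3) · M_13   where M_13 = det([5 -4 -7; -3 -6 -3; 3 3 -3]) = 144
  − (6) · M_14   where M_14 = det([5 -4 4; -3 -6 -3; 3 3 7]) = -177
det = (+1)·(-5)·(3) + (-1)·(2)·(162) + (+1)·(3)·(144) + (-1)·(6)·(-177) = 1155

1155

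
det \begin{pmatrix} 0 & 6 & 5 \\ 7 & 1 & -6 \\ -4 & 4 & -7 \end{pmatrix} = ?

Expand along row 1:
  − 6 · |7 -6; -4 -7| = −6·(-49 − 24) = 438
  + 5 · |7 1; -4 4| = 5·(28 − (-4)) = 160
Sum: (438) + (160) = 598

598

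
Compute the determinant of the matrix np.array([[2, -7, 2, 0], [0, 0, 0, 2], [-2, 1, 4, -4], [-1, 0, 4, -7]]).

-36

Expand along row 2 (it has 3 zeros):
  + (2) · M_24   where M_24 = det([2 -7 2; -2 1 4; -1 0 4]) = -18
det = (+1)·(2)·(-18) = -36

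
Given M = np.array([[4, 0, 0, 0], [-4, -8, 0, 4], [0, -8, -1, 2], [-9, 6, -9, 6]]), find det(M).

864

Expand along row 1 (it has 3 zeros):
  + (4) · M_11   where M_11 = det([-8 0 4; -8 -1 2; 6 -9 6]) = 216
det = (+1)·(4)·(216) = 864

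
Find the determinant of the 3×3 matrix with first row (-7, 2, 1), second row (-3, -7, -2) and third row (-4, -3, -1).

The determinant is -16.

Expand along column 1:
  + (-7) · |-7 -2; -3 -1| = (-7)·(7 − 6) = -7
  − (-3) · |2 1; -3 -1| = −(-3)·(-2 − (-3)) = 3
  + (-4) · |2 1; -7 -2| = (-4)·(-4 − (-7)) = -12
Sum: (-7) + (3) + (-12) = -16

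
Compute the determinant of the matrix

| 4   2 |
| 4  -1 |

The determinant is -12.

det = 4·(-1) − 2·4 = -4 − 8 = -12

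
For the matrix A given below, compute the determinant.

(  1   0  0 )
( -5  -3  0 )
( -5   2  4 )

A is lower triangular, so det(A) is the product of the diagonal entries:
det = (1) · (-3) · (4) = -12

det(A) = -12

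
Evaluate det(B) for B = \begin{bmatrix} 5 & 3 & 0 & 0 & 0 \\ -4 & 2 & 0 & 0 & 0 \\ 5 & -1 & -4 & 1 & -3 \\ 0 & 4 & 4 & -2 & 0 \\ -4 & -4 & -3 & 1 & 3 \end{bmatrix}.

B is block lower-triangular with a 2×2 block and a 3×3 block on the diagonal, so its determinant equals the product of the determinants of the diagonal blocks.
det of the 2×2 block = 22
det of the 3×3 block = 18
det = (22)·(18) = 396

|B| = 396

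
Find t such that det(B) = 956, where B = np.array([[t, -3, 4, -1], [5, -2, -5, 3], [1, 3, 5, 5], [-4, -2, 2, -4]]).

7

Expanding along the row containing t, det(B) is linear in t: det(B) = (98)·t + (270).
Set (98)·t + (270) = 956  ⇒  (98)·t = 686  ⇒  t = 7.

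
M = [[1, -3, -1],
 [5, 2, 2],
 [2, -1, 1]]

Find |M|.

16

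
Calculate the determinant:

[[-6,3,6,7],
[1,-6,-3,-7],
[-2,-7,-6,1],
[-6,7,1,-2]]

The determinant is 3748.

Expand along row 1:
  + (-6) · M_11   where M_11 = det([-6 -3 -7; -7 -6 1; 7 1 -2]) = -290
  − (3) · M_12   where M_12 = det([1 -3 -7; -2 -6 1; -6 1 -2]) = 307
  + (6) · M_13   where M_13 = det([1 -6 -7; -2 -7 1; -6 7 -2]) = 459
  − (7) · M_14   where M_14 = det([1 -6 -3; -2 -7 -6; -6 7 1]) = -25
det = (+1)·(-6)·(-290) + (-1)·(3)·(307) + (+1)·(6)·(459) + (-1)·(7)·(-25) = 3748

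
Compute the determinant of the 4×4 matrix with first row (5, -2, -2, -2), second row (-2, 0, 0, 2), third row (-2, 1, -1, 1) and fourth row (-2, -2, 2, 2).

-16

Expand along row 2 (it has 2 zeros):
  − (-2) · M_21   where M_21 = det([-2 -2 -2; 1 -1 1; -2 2 2]) = 16
  + (2) · M_24   where M_24 = det([5 -2 -2; -2 1 -1; -2 -2 2]) = -24
det = (-1)·(-2)·(16) + (+1)·(2)·(-24) = -16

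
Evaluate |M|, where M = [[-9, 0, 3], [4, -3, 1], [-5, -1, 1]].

det(M) = -39

Expand along column 2:
  + (-3) · |-9 3; -5 1| = (-3)·(-9 − (-15)) = -18
  − (-1) · |-9 3; 4 1| = −(-1)·(-9 − 12) = -21
Sum: (-18) + (-21) = -39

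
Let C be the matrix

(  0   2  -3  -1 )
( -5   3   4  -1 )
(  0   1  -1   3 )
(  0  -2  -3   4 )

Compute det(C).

Expand along column 1 (it has 3 zeros):
  − (-5) · M_21   where M_21 = det([2 -3 -1; 1 -1 3; -2 -3 4]) = 45
det = (-1)·(-5)·(45) = 225

det(C) = 225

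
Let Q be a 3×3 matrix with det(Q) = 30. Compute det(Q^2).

The determinant is 900.

det(Q^2) = (det Q)^2 = (30)^2 = 900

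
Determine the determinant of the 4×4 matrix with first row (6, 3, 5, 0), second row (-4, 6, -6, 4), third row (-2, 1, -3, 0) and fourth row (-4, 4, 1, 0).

400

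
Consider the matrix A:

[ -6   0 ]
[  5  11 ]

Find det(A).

det(A) = (-6)·11 − 0·5 = -66 − 0 = -66

|A| = -66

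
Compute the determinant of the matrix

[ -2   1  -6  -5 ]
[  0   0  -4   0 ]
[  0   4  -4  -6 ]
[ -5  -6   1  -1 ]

40

Expand along row 2 (it has 3 zeros):
  − (-4) · M_23   where M_23 = det([-2 1 -5; 0 4 -6; -5 -6 -1]) = 10
det = (-1)·(-4)·(10) = 40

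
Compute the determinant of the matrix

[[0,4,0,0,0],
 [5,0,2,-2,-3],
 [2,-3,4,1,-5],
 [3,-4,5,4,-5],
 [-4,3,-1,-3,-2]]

308

Expand along row 1 (it has 4 zeros):
  − (4) · M_12   where M_12 = det([5 2 -2 -3; 2 4 1 -5; 3 5 4 -5; -4 -1 -3 -2]) = -77
det = (-1)·(4)·(-77) = 308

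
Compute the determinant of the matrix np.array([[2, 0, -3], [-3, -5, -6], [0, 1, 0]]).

Expand along row 3:
  − 1 · |2 -3; -3 -6| = −1·(-12 − 9) = 21

21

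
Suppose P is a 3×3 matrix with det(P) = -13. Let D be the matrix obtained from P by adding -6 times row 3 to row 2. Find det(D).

Adding a multiple of one row to another leaves the determinant unchanged.
det(D) = (1)·(-13) = -13

|D| = -13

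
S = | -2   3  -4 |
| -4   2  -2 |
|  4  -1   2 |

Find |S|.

The determinant is 12.

Expand along row 1:
  + (-2) · |2 -2; -1 2| = (-2)·(4 − 2) = -4
  − 3 · |-4 -2; 4 2| = −3·(-8 − (-8)) = 0
  + (-4) · |-4 2; 4 -1| = (-4)·(4 − 8) = 16
Sum: (-4) + (0) + (16) = 12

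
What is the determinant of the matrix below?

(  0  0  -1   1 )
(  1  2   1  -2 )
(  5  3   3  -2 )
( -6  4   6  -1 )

Expand along row 1 (it has 2 zeros):
  + (-1) · M_13   where M_13 = det([1 2 -2; 5 3 -2; -6 4 -1]) = -37
  − (1) · M_14   where M_14 = det([1 2 1; 5 3 3; -6 4 6]) = -52
det = (+1)·(-1)·(-37) + (-1)·(1)·(-52) = 89

89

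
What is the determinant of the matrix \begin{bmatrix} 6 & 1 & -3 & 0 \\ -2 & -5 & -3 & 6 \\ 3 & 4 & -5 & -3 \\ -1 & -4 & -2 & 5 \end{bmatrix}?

The determinant is 46.

Expand along row 1 (it has 1 zero):
  + (6) · M_11   where M_11 = det([-5 -3 6; 4 -5 -3; -4 -2 5]) = 11
  − (1) · M_12   where M_12 = det([-2 -3 6; 3 -5 -3; -1 -2 5]) = 32
  + (-3) · M_13   where M_13 = det([-2 -5 6; 3 4 -3; -1 -4 5]) = -4
det = (+1)·(6)·(11) + (-1)·(1)·(32) + (+1)·(-3)·(-4) = 46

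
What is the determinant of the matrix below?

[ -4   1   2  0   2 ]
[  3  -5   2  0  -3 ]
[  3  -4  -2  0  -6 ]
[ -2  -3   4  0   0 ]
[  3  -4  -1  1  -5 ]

Expand along column 4 (it has 4 zeros):
  − (1) · M_54   where M_54 = det([-4 1 2 2; 3 -5 2 -3; 3 -4 -2 -6; -2 -3 4 0]) = -6
det = (-1)·(1)·(-6) = 6

The determinant is 6.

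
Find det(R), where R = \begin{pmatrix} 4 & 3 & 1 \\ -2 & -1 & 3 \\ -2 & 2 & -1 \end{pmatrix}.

-50

Expand along row 1:
  + 4 · |-1 3; 2 -1| = 4·(1 − 6) = -20
  − 3 · |-2 3; -2 -1| = −3·(2 − (-6)) = -24
  + 1 · |-2 -1; -2 2| = 1·(-4 − 2) = -6
Sum: (-20) + (-24) + (-6) = -50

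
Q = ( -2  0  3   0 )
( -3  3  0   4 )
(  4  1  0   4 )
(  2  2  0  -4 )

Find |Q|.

Expand along column 3 (it has 3 zeros):
  + (3) · M_13   where M_13 = det([-3 3 4; 4 1 4; 2 2 -4]) = 132
det = (+1)·(3)·(132) = 396

The determinant is 396.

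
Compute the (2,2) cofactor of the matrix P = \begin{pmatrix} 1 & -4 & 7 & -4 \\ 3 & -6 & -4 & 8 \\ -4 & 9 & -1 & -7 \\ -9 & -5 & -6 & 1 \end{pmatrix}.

Delete row 2 and column 2; the remaining 3×3 submatrix is [1 7 -4; -4 -1 -7; -9 -6 1].
Its determinant is 366.
The cofactor carries sign (−1)^(2+2) = +1, so C_{2,2} = +(366) = 366.

366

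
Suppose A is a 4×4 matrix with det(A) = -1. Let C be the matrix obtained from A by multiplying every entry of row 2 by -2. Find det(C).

Scaling one row by -2 multiplies the determinant by -2.
det(C) = (-2)·(-1) = 2

2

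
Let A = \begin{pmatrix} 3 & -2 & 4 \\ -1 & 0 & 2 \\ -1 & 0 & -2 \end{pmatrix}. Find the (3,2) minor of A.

Delete row 3 and column 2; the remaining 2×2 submatrix is [3 4; -1 2].
Its determinant is 3·2 − 4·(-1) = 10.

10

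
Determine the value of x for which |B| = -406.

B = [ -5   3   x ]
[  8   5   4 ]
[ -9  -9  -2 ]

8

Expanding along the column containing x, det(B) is linear in x: det(B) = (-27)·x + (-190).
Set (-27)·x + (-190) = -406  ⇒  (-27)·x = -216  ⇒  x = 8.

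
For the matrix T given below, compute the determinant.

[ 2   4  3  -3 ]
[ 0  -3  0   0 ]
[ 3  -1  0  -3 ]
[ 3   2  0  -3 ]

Expand along row 2 (it has 3 zeros):
  + (-3) · M_22   where M_22 = det([2 3 -3; 3 0 -3; 3 0 -3]) = 0
det = (+1)·(-3)·(0) = 0

The determinant is 0.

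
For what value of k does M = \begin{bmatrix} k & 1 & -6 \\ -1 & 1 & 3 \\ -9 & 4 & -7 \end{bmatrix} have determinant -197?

7

Expanding along the column containing k, det(M) is linear in k: det(M) = (-19)·k + (-64).
Set (-19)·k + (-64) = -197  ⇒  (-19)·k = -133  ⇒  k = 7.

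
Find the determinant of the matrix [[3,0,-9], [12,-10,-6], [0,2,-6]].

Expand along row 1:
  + 3 · |-10 -6; 2 -6| = 3·(60 − (-12)) = 216
  + (-9) · |12 -10; 0 2| = (-9)·(24 − 0) = -216
Sum: (216) + (-216) = 0

The determinant is 0.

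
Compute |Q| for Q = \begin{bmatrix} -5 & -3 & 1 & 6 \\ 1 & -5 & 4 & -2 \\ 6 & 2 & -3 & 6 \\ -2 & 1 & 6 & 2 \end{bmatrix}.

Expand along row 1:
  + (-5) · M_11   where M_11 = det([-5 4 -2; 2 -3 6; 1 6 2]) = 188
  − (-3) · M_12   where M_12 = det([1 4 -2; 6 -3 6; -2 6 2]) = -198
  + (1) · M_13   where M_13 = det([1 -5 -2; 6 2 6; -2 1 2]) = 98
  − (6) · M_14   where M_14 = det([1 -5 4; 6 2 -3; -2 1 6]) = 205
det = (+1)·(-5)·(188) + (-1)·(-3)·(-198) + (+1)·(1)·(98) + (-1)·(6)·(205) = -2666

The determinant is -2666.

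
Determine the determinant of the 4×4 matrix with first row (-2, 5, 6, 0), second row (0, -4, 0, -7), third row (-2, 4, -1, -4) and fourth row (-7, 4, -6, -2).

Expand along row 2 (it has 2 zeros):
  + (-4) · M_22   where M_22 = det([-2 6 0; -2 -1 -4; -7 -6 -2]) = 188
  + (-7) · M_24   where M_24 = det([-2 5 6; -2 4 -1; -7 4 -6]) = 135
det = (+1)·(-4)·(188) + (+1)·(-7)·(135) = -1697

The determinant is -1697.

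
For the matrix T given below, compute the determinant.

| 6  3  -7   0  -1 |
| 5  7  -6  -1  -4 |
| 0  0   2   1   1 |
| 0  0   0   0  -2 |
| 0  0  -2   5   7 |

T is block upper-triangular with a 2×2 block and a 3×3 block on the diagonal, so its determinant equals the product of the determinants of the diagonal blocks.
det of the 2×2 block = 27
det of the 3×3 block = 24
det = (27)·(24) = 648

648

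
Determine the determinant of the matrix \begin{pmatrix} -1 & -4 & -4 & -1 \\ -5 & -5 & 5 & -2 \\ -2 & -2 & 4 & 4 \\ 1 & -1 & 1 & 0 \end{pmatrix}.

384

Expand along row 4 (it has 1 zero):
  − (1) · M_41   where M_41 = det([-4 -4 -1; -5 5 -2; -2 4 4]) = -198
  + (-1) · M_42   where M_42 = det([-1 -4 -1; -5 5 -2; -2 4 4]) = -114
  − (1) · M_43   where M_43 = det([-1 -4 -1; -5 -5 -2; -2 -2 4]) = -72
det = (-1)·(1)·(-198) + (+1)·(-1)·(-114) + (-1)·(1)·(-72) = 384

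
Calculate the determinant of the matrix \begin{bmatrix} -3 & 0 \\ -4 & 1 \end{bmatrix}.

det = (-3)·1 − 0·(-4) = -3 − 0 = -3

The determinant is -3.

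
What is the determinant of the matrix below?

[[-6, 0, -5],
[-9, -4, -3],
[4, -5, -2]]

-263

Expand along column 2:
  + (-4) · |-6 -5; 4 -2| = (-4)·(12 − (-20)) = -128
  − (-5) · |-6 -5; -9 -3| = −(-5)·(18 − 45) = -135
Sum: (-128) + (-135) = -263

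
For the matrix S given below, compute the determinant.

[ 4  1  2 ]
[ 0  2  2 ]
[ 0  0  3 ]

24

S is upper triangular, so det(S) is the product of the diagonal entries:
det = (4) · (2) · (3) = 24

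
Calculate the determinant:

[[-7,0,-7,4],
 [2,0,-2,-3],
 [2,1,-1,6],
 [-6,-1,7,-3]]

The determinant is 110.

Expand along column 2 (it has 2 zeros):
  − (1) · M_32   where M_32 = det([-7 -7 4; 2 -2 -3; -6 7 -3]) = -349
  + (-1) · M_42   where M_42 = det([-7 -7 4; 2 -2 -3; 2 -1 6]) = 239
det = (-1)·(1)·(-349) + (+1)·(-1)·(239) = 110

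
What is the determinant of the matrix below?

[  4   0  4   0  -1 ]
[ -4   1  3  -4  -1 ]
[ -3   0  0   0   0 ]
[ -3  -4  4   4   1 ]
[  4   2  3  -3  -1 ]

-96

Expand along row 3 (it has 4 zeros):
  + (-3) · M_31   where M_31 = det([0 4 0 -1; 1 3 -4 -1; -4 4 4 1; 2 3 -3 -1]) = 32
det = (+1)·(-3)·(32) = -96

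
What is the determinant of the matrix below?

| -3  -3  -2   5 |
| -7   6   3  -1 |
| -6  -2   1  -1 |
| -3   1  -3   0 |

The determinant is 1044.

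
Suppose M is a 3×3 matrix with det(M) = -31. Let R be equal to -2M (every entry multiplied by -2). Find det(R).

For a 3×3 matrix, det(-2M) = (-2)^3·det(M) = -8·det(M).
det(R) = (-8)·(-31) = 248

The determinant is 248.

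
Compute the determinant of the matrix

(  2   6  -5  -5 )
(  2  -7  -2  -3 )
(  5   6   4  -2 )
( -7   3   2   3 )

1692

Expand along row 1:
  + (2) · M_11   where M_11 = det([-7 -2 -3; 6 4 -2; 3 2 3]) = -64
  − (6) · M_12   where M_12 = det([2 -2 -3; 5 4 -2; -7 2 3]) = -80
  + (-5) · M_13   where M_13 = det([2 -7 -3; 5 6 -2; -7 3 3]) = -116
  − (-5) · M_14   where M_14 = det([2 -7 -2; 5 6 4; -7 3 2]) = 152
det = (+1)·(2)·(-64) + (-1)·(6)·(-80) + (+1)·(-5)·(-116) + (-1)·(-5)·(152) = 1692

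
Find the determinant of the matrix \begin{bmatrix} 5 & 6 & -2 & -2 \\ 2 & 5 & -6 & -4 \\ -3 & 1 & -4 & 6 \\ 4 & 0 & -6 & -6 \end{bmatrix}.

Expand along row 4 (it has 1 zero):
  − (4) · M_41   where M_41 = det([6 -2 -2; 5 -6 -4; 1 -4 6]) = -216
  − (-6) · M_43   where M_43 = det([5 6 -2; 2 5 -4; -3 1 6]) = 136
  + (-6) · M_44   where M_44 = det([5 6 -2; 2 5 -6; -3 1 -4]) = 52
det = (-1)·(4)·(-216) + (-1)·(-6)·(136) + (+1)·(-6)·(52) = 1368

1368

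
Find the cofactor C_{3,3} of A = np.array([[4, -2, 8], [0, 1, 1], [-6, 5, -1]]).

4

Delete row 3 and column 3; the remaining 2×2 submatrix is [4 -2; 0 1].
Its determinant is 4·1 − (-2)·0 = 4.
The cofactor carries sign (−1)^(3+3) = +1, so C_{3,3} = +(4) = 4.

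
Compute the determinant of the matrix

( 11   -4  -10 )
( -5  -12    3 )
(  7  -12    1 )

-1280

Expand along row 1:
  + 11 · |-12 3; -12 1| = 11·(-12 − (-36)) = 264
  − (-4) · |-5 3; 7 1| = −(-4)·(-5 − 21) = -104
  + (-10) · |-5 -12; 7 -12| = (-10)·(60 − (-84)) = -1440
Sum: (264) + (-104) + (-1440) = -1280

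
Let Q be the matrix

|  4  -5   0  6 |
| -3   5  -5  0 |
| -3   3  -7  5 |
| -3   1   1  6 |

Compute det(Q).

Expand along row 1 (it has 1 zero):
  + (4) · M_11   where M_11 = det([5 -5 0; 3 -7 5; 1 1 6]) = -170
  − (-5) · M_12   where M_12 = det([-3 -5 0; -3 -7 5; -3 1 6]) = 126
  − (6) · M_14   where M_14 = det([-3 5 -5; -3 3 -7; -3 1 1]) = 60
det = (+1)·(4)·(-170) + (-1)·(-5)·(126) + (-1)·(6)·(60) = -410

-410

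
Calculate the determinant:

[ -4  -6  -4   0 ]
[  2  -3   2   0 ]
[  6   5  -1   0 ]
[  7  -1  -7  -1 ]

Expand along column 4 (it has 3 zeros):
  + (-1) · M_44   where M_44 = det([-4 -6 -4; 2 -3 2; 6 5 -1]) = -168
det = (+1)·(-1)·(-168) = 168

168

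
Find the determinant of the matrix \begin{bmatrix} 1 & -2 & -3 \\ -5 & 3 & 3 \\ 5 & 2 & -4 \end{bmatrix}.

67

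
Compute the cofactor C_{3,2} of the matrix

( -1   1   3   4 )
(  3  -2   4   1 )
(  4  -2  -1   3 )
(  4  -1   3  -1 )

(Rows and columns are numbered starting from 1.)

0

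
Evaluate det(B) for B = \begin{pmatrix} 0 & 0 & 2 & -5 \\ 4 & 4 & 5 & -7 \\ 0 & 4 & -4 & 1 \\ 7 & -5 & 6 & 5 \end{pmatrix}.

The determinant is -532.

Expand along row 1 (it has 2 zeros):
  + (2) · M_13   where M_13 = det([4 4 -7; 0 4 1; 7 -5 5]) = 324
  − (-5) · M_14   where M_14 = det([4 4 5; 0 4 -4; 7 -5 6]) = -236
det = (+1)·(2)·(324) + (-1)·(-5)·(-236) = -532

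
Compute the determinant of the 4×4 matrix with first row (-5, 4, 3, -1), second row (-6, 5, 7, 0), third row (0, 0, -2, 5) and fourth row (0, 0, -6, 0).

-30

The matrix is block upper-triangular with a 2×2 block and a 2×2 block on the diagonal, so its determinant equals the product of the determinants of the diagonal blocks.
det of the 2×2 block = -1
det of the 2×2 block = 30
det = (-1)·(30) = -30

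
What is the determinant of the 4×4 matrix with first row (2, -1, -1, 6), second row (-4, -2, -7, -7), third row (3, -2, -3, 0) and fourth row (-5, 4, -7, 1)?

Expand along row 3 (it has 1 zero):
  + (3) · M_31   where M_31 = det([-1 -1 6; -2 -7 -7; 4 -7 1]) = 334
  − (-2) · M_32   where M_32 = det([2 -1 6; -4 -7 -7; -5 -7 1]) = -193
  + (-3) · M_33   where M_33 = det([2 -1 6; -4 -2 -7; -5 4 1]) = -143
det = (+1)·(3)·(334) + (-1)·(-2)·(-193) + (+1)·(-3)·(-143) = 1045

1045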